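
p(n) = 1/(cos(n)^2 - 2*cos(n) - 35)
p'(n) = (2*sin(n)*cos(n) - 2*sin(n))/(cos(n)^2 - 2*cos(n) - 35)^2 = 2*(cos(n) - 1)*sin(n)/(sin(n)^2 + 2*cos(n) + 34)^2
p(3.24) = -0.03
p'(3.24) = 0.00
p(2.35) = -0.03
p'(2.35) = -0.00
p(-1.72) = -0.03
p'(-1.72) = 0.00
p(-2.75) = -0.03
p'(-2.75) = 0.00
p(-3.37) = -0.03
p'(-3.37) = -0.00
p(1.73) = -0.03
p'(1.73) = -0.00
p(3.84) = -0.03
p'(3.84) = 0.00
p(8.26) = -0.03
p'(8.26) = -0.00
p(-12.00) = -0.03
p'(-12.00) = 0.00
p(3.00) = -0.03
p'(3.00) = 0.00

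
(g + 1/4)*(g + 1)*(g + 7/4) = g^3 + 3*g^2 + 39*g/16 + 7/16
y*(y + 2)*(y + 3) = y^3 + 5*y^2 + 6*y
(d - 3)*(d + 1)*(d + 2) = d^3 - 7*d - 6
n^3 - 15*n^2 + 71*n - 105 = (n - 7)*(n - 5)*(n - 3)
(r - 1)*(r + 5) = r^2 + 4*r - 5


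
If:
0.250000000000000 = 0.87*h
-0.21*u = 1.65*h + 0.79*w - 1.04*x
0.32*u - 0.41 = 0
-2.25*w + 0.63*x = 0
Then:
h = 0.29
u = 1.28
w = 0.25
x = 0.91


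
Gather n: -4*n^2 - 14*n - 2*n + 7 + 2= -4*n^2 - 16*n + 9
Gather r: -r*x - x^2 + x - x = -r*x - x^2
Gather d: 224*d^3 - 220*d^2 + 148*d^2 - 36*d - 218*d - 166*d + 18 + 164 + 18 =224*d^3 - 72*d^2 - 420*d + 200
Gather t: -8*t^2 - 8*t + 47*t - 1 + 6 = -8*t^2 + 39*t + 5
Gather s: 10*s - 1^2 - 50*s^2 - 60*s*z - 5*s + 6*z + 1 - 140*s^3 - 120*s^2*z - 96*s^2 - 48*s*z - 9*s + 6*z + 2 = -140*s^3 + s^2*(-120*z - 146) + s*(-108*z - 4) + 12*z + 2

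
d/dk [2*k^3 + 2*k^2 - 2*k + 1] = 6*k^2 + 4*k - 2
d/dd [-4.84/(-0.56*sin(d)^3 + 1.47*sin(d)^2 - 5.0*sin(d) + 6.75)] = (-8.1312*sin(d)^2 + 14.2296*sin(d) - 24.2)*cos(d)/(0.56*sin(d)^3 - 1.47*sin(d)^2 + 5.0*sin(d) - 6.75)^2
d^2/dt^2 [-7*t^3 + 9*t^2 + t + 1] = 18 - 42*t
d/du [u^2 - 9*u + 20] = 2*u - 9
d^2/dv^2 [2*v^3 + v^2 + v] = 12*v + 2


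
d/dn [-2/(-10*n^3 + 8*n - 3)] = 4*(4 - 15*n^2)/(10*n^3 - 8*n + 3)^2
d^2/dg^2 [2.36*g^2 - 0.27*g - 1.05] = 4.72000000000000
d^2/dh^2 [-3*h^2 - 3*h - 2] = -6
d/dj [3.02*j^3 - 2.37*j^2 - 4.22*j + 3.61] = 9.06*j^2 - 4.74*j - 4.22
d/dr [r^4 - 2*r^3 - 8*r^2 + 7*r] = 4*r^3 - 6*r^2 - 16*r + 7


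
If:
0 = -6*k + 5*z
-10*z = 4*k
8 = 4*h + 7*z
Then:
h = 2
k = 0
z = 0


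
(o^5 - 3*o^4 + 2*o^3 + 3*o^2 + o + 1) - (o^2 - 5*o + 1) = o^5 - 3*o^4 + 2*o^3 + 2*o^2 + 6*o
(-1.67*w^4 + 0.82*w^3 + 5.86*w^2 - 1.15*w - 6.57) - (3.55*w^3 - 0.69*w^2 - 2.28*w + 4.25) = -1.67*w^4 - 2.73*w^3 + 6.55*w^2 + 1.13*w - 10.82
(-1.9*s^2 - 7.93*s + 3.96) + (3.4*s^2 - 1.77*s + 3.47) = 1.5*s^2 - 9.7*s + 7.43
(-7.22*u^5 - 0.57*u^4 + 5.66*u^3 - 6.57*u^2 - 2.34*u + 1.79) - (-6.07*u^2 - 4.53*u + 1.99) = -7.22*u^5 - 0.57*u^4 + 5.66*u^3 - 0.5*u^2 + 2.19*u - 0.2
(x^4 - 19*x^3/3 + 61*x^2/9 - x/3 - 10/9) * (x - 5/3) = x^5 - 8*x^4 + 52*x^3/3 - 314*x^2/27 - 5*x/9 + 50/27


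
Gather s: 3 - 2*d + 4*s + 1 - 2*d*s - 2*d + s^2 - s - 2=-4*d + s^2 + s*(3 - 2*d) + 2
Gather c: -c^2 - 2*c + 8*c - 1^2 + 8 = -c^2 + 6*c + 7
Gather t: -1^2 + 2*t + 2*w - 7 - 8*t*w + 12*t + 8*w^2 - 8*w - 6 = t*(14 - 8*w) + 8*w^2 - 6*w - 14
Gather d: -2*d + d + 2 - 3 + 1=-d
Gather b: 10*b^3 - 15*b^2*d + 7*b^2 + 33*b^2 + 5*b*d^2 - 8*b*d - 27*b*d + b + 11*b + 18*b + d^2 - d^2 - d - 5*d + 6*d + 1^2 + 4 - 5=10*b^3 + b^2*(40 - 15*d) + b*(5*d^2 - 35*d + 30)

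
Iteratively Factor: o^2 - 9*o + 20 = (o - 4)*(o - 5)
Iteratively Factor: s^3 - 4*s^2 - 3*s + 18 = (s + 2)*(s^2 - 6*s + 9) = (s - 3)*(s + 2)*(s - 3)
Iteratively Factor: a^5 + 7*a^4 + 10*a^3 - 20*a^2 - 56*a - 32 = (a + 1)*(a^4 + 6*a^3 + 4*a^2 - 24*a - 32) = (a - 2)*(a + 1)*(a^3 + 8*a^2 + 20*a + 16) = (a - 2)*(a + 1)*(a + 2)*(a^2 + 6*a + 8) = (a - 2)*(a + 1)*(a + 2)*(a + 4)*(a + 2)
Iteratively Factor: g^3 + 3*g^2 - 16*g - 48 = (g - 4)*(g^2 + 7*g + 12) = (g - 4)*(g + 3)*(g + 4)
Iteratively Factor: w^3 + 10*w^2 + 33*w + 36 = (w + 3)*(w^2 + 7*w + 12) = (w + 3)*(w + 4)*(w + 3)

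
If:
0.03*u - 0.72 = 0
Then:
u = 24.00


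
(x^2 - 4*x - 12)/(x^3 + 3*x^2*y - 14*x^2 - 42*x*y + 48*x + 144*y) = (x + 2)/(x^2 + 3*x*y - 8*x - 24*y)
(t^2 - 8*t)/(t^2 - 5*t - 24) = t/(t + 3)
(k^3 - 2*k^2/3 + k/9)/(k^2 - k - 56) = k*(-9*k^2 + 6*k - 1)/(9*(-k^2 + k + 56))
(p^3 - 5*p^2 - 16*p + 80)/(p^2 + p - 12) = (p^2 - 9*p + 20)/(p - 3)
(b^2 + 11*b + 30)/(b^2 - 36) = (b + 5)/(b - 6)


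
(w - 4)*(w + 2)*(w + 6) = w^3 + 4*w^2 - 20*w - 48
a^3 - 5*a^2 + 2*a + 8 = (a - 4)*(a - 2)*(a + 1)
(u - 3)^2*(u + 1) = u^3 - 5*u^2 + 3*u + 9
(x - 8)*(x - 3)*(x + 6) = x^3 - 5*x^2 - 42*x + 144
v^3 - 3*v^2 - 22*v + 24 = (v - 6)*(v - 1)*(v + 4)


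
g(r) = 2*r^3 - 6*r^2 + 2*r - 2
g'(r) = 6*r^2 - 12*r + 2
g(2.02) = -5.96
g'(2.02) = 2.24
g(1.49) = -5.72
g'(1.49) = -2.56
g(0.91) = -3.64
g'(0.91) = -3.95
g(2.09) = -5.77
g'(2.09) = 3.13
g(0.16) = -1.83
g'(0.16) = 0.23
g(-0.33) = -3.39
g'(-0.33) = 6.61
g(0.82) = -3.29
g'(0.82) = -3.81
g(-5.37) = -495.47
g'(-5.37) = 239.46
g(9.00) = 988.00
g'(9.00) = 380.00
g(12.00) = 2614.00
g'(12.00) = 722.00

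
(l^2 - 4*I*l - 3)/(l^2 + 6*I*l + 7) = (l - 3*I)/(l + 7*I)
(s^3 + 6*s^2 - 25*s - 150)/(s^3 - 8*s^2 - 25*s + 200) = (s + 6)/(s - 8)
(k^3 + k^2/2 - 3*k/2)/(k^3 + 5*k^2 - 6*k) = (k + 3/2)/(k + 6)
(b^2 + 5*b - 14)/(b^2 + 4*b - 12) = (b + 7)/(b + 6)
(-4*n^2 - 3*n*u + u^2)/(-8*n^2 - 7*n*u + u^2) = (-4*n + u)/(-8*n + u)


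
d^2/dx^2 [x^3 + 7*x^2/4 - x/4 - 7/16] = 6*x + 7/2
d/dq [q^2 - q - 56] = 2*q - 1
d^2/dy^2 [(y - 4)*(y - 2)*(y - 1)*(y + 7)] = 12*y^2 - 70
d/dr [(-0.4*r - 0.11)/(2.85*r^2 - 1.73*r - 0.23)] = (1.14*r^2 + 0.627*r - 0.0983)/(8.1225*r^4 - 9.861*r^3 + 1.6819*r^2 + 0.7958*r + 0.0529)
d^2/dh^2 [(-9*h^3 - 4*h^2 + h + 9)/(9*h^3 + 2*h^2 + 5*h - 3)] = 4*(-81*h^6 + 729*h^5 + 1755*h^4 + 130*h^3 + 909*h^2 + 387*h + 129)/(729*h^9 + 486*h^8 + 1323*h^7 - 181*h^6 + 411*h^5 - 696*h^4 + 188*h^3 - 171*h^2 + 135*h - 27)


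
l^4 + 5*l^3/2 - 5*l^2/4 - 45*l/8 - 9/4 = (l - 3/2)*(l + 1/2)*(l + 3/2)*(l + 2)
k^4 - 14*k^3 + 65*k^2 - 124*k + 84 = (k - 7)*(k - 3)*(k - 2)^2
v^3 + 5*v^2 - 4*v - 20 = (v - 2)*(v + 2)*(v + 5)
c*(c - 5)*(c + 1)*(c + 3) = c^4 - c^3 - 17*c^2 - 15*c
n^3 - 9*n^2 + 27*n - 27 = (n - 3)^3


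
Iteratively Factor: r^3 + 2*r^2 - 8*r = (r)*(r^2 + 2*r - 8) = r*(r - 2)*(r + 4)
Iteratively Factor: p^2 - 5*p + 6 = (p - 2)*(p - 3)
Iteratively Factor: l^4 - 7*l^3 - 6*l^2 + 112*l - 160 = (l - 5)*(l^3 - 2*l^2 - 16*l + 32) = (l - 5)*(l + 4)*(l^2 - 6*l + 8) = (l - 5)*(l - 2)*(l + 4)*(l - 4)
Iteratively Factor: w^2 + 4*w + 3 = (w + 1)*(w + 3)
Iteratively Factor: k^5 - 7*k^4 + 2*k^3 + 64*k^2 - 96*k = (k)*(k^4 - 7*k^3 + 2*k^2 + 64*k - 96) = k*(k + 3)*(k^3 - 10*k^2 + 32*k - 32) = k*(k - 4)*(k + 3)*(k^2 - 6*k + 8) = k*(k - 4)^2*(k + 3)*(k - 2)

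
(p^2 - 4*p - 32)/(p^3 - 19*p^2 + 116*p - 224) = (p + 4)/(p^2 - 11*p + 28)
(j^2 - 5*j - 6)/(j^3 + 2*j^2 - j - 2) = (j - 6)/(j^2 + j - 2)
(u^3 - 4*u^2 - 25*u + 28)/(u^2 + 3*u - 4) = u - 7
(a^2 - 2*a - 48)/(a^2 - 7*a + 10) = (a^2 - 2*a - 48)/(a^2 - 7*a + 10)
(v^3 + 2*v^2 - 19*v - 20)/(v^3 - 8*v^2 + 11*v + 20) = (v + 5)/(v - 5)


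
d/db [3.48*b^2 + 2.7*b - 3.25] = 6.96*b + 2.7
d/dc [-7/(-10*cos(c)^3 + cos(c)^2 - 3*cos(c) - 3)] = 7*(30*cos(c)^2 - 2*cos(c) + 3)*sin(c)/(10*cos(c)^3 - cos(c)^2 + 3*cos(c) + 3)^2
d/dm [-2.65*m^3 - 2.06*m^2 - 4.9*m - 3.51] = -7.95*m^2 - 4.12*m - 4.9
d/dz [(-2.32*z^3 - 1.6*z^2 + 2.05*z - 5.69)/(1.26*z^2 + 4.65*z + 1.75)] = (-2.9232*z^4 - 21.576*z^3 - 22.203*z^2 + 8.7388*z + 30.046)/(1.5876*z^4 + 11.718*z^3 + 26.0325*z^2 + 16.275*z + 3.0625)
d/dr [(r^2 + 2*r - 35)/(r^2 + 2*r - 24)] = 22*(r + 1)/(r^2 + 2*r - 24)^2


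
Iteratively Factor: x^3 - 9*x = (x)*(x^2 - 9) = x*(x - 3)*(x + 3)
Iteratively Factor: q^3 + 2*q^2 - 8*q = (q - 2)*(q^2 + 4*q) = (q - 2)*(q + 4)*(q)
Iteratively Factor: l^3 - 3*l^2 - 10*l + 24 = (l - 4)*(l^2 + l - 6) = (l - 4)*(l - 2)*(l + 3)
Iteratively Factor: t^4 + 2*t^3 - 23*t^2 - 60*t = (t + 4)*(t^3 - 2*t^2 - 15*t) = (t - 5)*(t + 4)*(t^2 + 3*t) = t*(t - 5)*(t + 4)*(t + 3)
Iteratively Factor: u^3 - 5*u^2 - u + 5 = (u - 1)*(u^2 - 4*u - 5) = (u - 1)*(u + 1)*(u - 5)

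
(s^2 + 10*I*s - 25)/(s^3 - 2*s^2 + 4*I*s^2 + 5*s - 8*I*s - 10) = (s + 5*I)/(s^2 - s*(2 + I) + 2*I)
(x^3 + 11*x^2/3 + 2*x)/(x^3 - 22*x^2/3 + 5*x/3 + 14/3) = x*(x + 3)/(x^2 - 8*x + 7)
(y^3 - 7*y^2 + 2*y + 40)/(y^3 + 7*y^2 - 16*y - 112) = (y^2 - 3*y - 10)/(y^2 + 11*y + 28)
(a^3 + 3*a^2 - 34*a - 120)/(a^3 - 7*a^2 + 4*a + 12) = (a^2 + 9*a + 20)/(a^2 - a - 2)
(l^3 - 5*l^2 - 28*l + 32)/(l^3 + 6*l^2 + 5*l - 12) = (l - 8)/(l + 3)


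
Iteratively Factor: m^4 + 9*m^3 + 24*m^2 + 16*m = (m + 4)*(m^3 + 5*m^2 + 4*m) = m*(m + 4)*(m^2 + 5*m + 4) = m*(m + 1)*(m + 4)*(m + 4)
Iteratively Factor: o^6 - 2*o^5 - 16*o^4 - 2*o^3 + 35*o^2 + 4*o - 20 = (o - 1)*(o^5 - o^4 - 17*o^3 - 19*o^2 + 16*o + 20) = (o - 1)*(o + 2)*(o^4 - 3*o^3 - 11*o^2 + 3*o + 10) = (o - 1)^2*(o + 2)*(o^3 - 2*o^2 - 13*o - 10) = (o - 1)^2*(o + 2)^2*(o^2 - 4*o - 5) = (o - 1)^2*(o + 1)*(o + 2)^2*(o - 5)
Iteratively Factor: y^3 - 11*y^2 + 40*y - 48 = (y - 3)*(y^2 - 8*y + 16) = (y - 4)*(y - 3)*(y - 4)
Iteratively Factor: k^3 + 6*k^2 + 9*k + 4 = (k + 1)*(k^2 + 5*k + 4) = (k + 1)^2*(k + 4)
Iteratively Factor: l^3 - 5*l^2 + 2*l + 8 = (l - 4)*(l^2 - l - 2) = (l - 4)*(l + 1)*(l - 2)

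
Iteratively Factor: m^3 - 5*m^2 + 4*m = (m - 4)*(m^2 - m) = (m - 4)*(m - 1)*(m)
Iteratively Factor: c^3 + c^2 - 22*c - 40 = (c - 5)*(c^2 + 6*c + 8) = (c - 5)*(c + 4)*(c + 2)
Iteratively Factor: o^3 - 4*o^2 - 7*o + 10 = (o - 5)*(o^2 + o - 2) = (o - 5)*(o + 2)*(o - 1)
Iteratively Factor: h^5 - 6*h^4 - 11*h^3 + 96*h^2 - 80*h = (h + 4)*(h^4 - 10*h^3 + 29*h^2 - 20*h) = (h - 5)*(h + 4)*(h^3 - 5*h^2 + 4*h) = (h - 5)*(h - 1)*(h + 4)*(h^2 - 4*h) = (h - 5)*(h - 4)*(h - 1)*(h + 4)*(h)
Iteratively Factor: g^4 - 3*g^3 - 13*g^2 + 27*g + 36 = (g + 3)*(g^3 - 6*g^2 + 5*g + 12) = (g - 4)*(g + 3)*(g^2 - 2*g - 3) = (g - 4)*(g + 1)*(g + 3)*(g - 3)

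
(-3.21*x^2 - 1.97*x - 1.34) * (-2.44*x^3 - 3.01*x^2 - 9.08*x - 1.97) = 7.8324*x^5 + 14.4689*x^4 + 38.3461*x^3 + 28.2447*x^2 + 16.0481*x + 2.6398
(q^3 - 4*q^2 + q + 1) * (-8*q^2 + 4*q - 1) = -8*q^5 + 36*q^4 - 25*q^3 + 3*q - 1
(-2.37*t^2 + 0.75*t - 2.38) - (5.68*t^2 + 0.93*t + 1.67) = -8.05*t^2 - 0.18*t - 4.05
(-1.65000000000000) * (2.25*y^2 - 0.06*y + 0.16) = -3.7125*y^2 + 0.099*y - 0.264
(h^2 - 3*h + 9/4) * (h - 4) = h^3 - 7*h^2 + 57*h/4 - 9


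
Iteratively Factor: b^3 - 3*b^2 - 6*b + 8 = (b + 2)*(b^2 - 5*b + 4) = (b - 4)*(b + 2)*(b - 1)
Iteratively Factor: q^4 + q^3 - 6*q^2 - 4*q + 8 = (q + 2)*(q^3 - q^2 - 4*q + 4) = (q - 1)*(q + 2)*(q^2 - 4) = (q - 2)*(q - 1)*(q + 2)*(q + 2)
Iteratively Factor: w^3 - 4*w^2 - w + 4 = (w - 1)*(w^2 - 3*w - 4) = (w - 4)*(w - 1)*(w + 1)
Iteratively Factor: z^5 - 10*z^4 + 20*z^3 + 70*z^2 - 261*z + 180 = (z + 3)*(z^4 - 13*z^3 + 59*z^2 - 107*z + 60) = (z - 5)*(z + 3)*(z^3 - 8*z^2 + 19*z - 12) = (z - 5)*(z - 4)*(z + 3)*(z^2 - 4*z + 3) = (z - 5)*(z - 4)*(z - 1)*(z + 3)*(z - 3)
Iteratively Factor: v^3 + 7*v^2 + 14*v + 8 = (v + 2)*(v^2 + 5*v + 4) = (v + 1)*(v + 2)*(v + 4)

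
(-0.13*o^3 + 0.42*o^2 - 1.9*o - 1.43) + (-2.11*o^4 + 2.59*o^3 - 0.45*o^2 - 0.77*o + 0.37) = -2.11*o^4 + 2.46*o^3 - 0.03*o^2 - 2.67*o - 1.06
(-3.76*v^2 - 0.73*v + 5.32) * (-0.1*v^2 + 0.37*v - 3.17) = 0.376*v^4 - 1.3182*v^3 + 11.1171*v^2 + 4.2825*v - 16.8644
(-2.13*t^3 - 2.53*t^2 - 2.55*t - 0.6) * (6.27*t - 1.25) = -13.3551*t^4 - 13.2006*t^3 - 12.826*t^2 - 0.5745*t + 0.75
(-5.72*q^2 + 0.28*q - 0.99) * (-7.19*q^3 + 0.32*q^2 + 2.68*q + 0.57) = 41.1268*q^5 - 3.8436*q^4 - 8.1219*q^3 - 2.8268*q^2 - 2.4936*q - 0.5643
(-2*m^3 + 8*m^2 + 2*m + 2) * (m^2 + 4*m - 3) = -2*m^5 + 40*m^3 - 14*m^2 + 2*m - 6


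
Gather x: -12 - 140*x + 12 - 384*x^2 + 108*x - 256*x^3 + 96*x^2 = -256*x^3 - 288*x^2 - 32*x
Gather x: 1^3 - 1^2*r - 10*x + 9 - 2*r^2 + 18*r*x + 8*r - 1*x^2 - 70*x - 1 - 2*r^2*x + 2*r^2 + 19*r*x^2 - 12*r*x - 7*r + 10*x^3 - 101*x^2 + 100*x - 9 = 10*x^3 + x^2*(19*r - 102) + x*(-2*r^2 + 6*r + 20)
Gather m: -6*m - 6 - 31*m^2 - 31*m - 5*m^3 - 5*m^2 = -5*m^3 - 36*m^2 - 37*m - 6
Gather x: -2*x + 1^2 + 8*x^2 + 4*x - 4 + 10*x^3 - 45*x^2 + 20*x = 10*x^3 - 37*x^2 + 22*x - 3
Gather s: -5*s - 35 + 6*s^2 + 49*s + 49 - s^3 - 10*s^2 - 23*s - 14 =-s^3 - 4*s^2 + 21*s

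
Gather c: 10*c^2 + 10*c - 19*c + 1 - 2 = 10*c^2 - 9*c - 1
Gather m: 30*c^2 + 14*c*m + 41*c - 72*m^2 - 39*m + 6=30*c^2 + 41*c - 72*m^2 + m*(14*c - 39) + 6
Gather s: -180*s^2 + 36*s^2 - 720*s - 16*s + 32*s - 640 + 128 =-144*s^2 - 704*s - 512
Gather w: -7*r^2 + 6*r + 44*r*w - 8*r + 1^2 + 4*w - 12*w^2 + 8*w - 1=-7*r^2 - 2*r - 12*w^2 + w*(44*r + 12)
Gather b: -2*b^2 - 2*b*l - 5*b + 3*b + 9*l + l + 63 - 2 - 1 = -2*b^2 + b*(-2*l - 2) + 10*l + 60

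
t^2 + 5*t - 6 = (t - 1)*(t + 6)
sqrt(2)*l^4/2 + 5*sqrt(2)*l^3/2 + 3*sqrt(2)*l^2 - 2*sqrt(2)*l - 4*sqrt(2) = (l - 1)*(l + 2)^2*(sqrt(2)*l/2 + sqrt(2))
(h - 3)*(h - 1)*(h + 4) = h^3 - 13*h + 12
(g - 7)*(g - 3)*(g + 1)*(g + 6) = g^4 - 3*g^3 - 43*g^2 + 87*g + 126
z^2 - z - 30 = (z - 6)*(z + 5)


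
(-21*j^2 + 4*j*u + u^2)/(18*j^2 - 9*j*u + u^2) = (7*j + u)/(-6*j + u)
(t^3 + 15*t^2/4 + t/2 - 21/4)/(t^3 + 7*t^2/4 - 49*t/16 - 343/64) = 16*(t^2 + 2*t - 3)/(16*t^2 - 49)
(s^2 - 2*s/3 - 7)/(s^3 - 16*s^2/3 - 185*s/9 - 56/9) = 3*(s - 3)/(3*s^2 - 23*s - 8)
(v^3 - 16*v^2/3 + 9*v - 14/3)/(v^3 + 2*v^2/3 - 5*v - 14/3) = (v^2 - 3*v + 2)/(v^2 + 3*v + 2)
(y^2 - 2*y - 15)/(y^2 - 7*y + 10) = (y + 3)/(y - 2)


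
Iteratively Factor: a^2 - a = (a)*(a - 1)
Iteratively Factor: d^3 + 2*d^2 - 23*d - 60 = (d - 5)*(d^2 + 7*d + 12) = (d - 5)*(d + 3)*(d + 4)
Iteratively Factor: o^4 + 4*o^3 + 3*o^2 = (o + 3)*(o^3 + o^2) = (o + 1)*(o + 3)*(o^2) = o*(o + 1)*(o + 3)*(o)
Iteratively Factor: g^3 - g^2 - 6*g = (g)*(g^2 - g - 6) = g*(g - 3)*(g + 2)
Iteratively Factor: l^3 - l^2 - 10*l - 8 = (l - 4)*(l^2 + 3*l + 2) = (l - 4)*(l + 1)*(l + 2)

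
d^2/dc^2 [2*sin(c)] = -2*sin(c)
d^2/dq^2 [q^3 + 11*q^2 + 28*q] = 6*q + 22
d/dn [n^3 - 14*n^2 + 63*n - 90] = 3*n^2 - 28*n + 63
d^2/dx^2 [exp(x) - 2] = exp(x)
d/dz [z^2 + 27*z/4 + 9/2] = 2*z + 27/4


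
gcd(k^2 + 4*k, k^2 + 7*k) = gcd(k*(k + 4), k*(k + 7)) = k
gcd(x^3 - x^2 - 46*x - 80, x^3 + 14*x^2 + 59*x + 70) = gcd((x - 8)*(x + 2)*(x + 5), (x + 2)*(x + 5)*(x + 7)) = x^2 + 7*x + 10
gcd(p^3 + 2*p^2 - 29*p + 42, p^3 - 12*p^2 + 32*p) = 1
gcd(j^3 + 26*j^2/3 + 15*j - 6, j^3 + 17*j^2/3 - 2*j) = j^2 + 17*j/3 - 2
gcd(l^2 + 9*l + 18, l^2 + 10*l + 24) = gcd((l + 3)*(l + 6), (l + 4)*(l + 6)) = l + 6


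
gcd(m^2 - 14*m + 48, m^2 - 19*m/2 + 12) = m - 8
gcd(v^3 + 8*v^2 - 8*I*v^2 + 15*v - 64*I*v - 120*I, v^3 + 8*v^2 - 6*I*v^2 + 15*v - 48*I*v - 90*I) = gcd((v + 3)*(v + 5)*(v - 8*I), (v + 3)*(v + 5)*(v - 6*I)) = v^2 + 8*v + 15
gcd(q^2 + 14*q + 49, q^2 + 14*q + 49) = q^2 + 14*q + 49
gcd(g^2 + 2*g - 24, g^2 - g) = 1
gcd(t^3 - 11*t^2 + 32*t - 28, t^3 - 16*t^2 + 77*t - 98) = t^2 - 9*t + 14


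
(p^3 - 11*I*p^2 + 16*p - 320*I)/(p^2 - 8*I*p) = p - 3*I + 40/p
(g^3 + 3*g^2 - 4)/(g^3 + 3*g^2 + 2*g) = (g^2 + g - 2)/(g*(g + 1))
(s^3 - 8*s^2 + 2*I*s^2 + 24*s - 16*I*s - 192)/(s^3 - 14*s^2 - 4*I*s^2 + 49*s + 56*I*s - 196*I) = (s^2 + s*(-8 + 6*I) - 48*I)/(s^2 - 14*s + 49)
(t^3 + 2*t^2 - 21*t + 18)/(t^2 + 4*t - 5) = (t^2 + 3*t - 18)/(t + 5)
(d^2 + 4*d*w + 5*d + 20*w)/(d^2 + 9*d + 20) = (d + 4*w)/(d + 4)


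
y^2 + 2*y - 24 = (y - 4)*(y + 6)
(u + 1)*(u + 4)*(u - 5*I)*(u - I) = u^4 + 5*u^3 - 6*I*u^3 - u^2 - 30*I*u^2 - 25*u - 24*I*u - 20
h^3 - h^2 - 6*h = h*(h - 3)*(h + 2)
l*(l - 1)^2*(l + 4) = l^4 + 2*l^3 - 7*l^2 + 4*l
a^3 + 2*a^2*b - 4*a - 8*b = (a - 2)*(a + 2)*(a + 2*b)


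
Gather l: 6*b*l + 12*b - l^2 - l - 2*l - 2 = 12*b - l^2 + l*(6*b - 3) - 2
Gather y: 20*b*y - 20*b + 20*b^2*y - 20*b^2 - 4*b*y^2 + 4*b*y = -20*b^2 - 4*b*y^2 - 20*b + y*(20*b^2 + 24*b)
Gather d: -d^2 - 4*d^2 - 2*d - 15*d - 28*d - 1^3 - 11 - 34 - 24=-5*d^2 - 45*d - 70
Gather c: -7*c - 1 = -7*c - 1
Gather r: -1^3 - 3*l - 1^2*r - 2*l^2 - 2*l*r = -2*l^2 - 3*l + r*(-2*l - 1) - 1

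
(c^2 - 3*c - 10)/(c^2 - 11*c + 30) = (c + 2)/(c - 6)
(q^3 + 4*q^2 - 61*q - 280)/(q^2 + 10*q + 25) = (q^2 - q - 56)/(q + 5)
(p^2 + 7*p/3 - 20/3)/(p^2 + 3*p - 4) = (p - 5/3)/(p - 1)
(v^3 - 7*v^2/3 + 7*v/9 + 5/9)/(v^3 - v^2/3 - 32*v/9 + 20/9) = (3*v^2 - 2*v - 1)/(3*v^2 + 4*v - 4)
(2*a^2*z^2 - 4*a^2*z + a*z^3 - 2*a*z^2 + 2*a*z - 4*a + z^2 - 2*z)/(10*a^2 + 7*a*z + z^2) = (a*z^2 - 2*a*z + z - 2)/(5*a + z)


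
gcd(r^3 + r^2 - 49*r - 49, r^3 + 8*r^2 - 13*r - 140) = r + 7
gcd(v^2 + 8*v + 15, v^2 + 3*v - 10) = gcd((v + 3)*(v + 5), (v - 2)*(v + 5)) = v + 5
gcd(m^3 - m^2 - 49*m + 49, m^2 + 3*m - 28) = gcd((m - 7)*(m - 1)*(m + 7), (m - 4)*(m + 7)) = m + 7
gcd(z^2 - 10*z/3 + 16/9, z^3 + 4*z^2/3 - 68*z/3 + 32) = z - 8/3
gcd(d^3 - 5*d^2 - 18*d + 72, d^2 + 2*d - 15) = d - 3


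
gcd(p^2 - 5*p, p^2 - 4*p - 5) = p - 5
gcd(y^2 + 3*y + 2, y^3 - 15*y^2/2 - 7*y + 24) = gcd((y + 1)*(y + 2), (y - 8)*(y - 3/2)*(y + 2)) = y + 2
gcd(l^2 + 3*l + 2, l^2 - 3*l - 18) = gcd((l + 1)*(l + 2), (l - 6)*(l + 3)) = 1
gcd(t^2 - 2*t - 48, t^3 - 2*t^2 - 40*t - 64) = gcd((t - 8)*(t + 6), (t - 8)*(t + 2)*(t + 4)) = t - 8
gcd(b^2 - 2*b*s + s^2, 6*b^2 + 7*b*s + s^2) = 1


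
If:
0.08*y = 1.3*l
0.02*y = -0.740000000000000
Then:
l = -2.28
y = -37.00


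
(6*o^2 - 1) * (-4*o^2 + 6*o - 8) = -24*o^4 + 36*o^3 - 44*o^2 - 6*o + 8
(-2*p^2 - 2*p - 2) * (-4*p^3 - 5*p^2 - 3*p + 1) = 8*p^5 + 18*p^4 + 24*p^3 + 14*p^2 + 4*p - 2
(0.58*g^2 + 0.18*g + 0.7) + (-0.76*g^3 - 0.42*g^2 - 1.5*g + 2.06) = -0.76*g^3 + 0.16*g^2 - 1.32*g + 2.76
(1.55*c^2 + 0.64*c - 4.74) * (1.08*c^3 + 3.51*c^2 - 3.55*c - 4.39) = 1.674*c^5 + 6.1317*c^4 - 8.3753*c^3 - 25.7139*c^2 + 14.0174*c + 20.8086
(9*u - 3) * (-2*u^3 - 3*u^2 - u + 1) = -18*u^4 - 21*u^3 + 12*u - 3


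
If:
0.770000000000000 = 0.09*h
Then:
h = 8.56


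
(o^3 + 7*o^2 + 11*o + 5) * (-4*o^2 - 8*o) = -4*o^5 - 36*o^4 - 100*o^3 - 108*o^2 - 40*o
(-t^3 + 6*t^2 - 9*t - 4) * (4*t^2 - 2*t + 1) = -4*t^5 + 26*t^4 - 49*t^3 + 8*t^2 - t - 4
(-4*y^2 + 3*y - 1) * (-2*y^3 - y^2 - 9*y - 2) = 8*y^5 - 2*y^4 + 35*y^3 - 18*y^2 + 3*y + 2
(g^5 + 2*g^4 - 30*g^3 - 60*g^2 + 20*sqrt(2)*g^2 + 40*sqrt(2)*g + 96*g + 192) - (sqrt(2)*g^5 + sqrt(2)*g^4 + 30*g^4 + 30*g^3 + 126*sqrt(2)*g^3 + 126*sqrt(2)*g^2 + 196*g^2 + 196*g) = -sqrt(2)*g^5 + g^5 - 28*g^4 - sqrt(2)*g^4 - 126*sqrt(2)*g^3 - 60*g^3 - 256*g^2 - 106*sqrt(2)*g^2 - 100*g + 40*sqrt(2)*g + 192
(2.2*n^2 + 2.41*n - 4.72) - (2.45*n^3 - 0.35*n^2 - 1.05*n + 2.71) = -2.45*n^3 + 2.55*n^2 + 3.46*n - 7.43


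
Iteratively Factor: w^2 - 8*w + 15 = (w - 5)*(w - 3)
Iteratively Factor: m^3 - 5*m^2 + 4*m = (m - 4)*(m^2 - m) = m*(m - 4)*(m - 1)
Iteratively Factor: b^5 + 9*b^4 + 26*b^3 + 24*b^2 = (b)*(b^4 + 9*b^3 + 26*b^2 + 24*b) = b*(b + 2)*(b^3 + 7*b^2 + 12*b) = b^2*(b + 2)*(b^2 + 7*b + 12) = b^2*(b + 2)*(b + 3)*(b + 4)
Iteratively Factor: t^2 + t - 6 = (t + 3)*(t - 2)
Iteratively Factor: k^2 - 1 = (k - 1)*(k + 1)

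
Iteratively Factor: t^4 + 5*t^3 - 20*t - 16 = (t + 4)*(t^3 + t^2 - 4*t - 4) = (t + 2)*(t + 4)*(t^2 - t - 2) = (t - 2)*(t + 2)*(t + 4)*(t + 1)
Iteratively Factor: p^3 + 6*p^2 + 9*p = (p + 3)*(p^2 + 3*p) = (p + 3)^2*(p)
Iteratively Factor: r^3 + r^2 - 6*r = (r)*(r^2 + r - 6) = r*(r - 2)*(r + 3)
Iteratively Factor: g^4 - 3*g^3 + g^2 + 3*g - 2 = (g - 1)*(g^3 - 2*g^2 - g + 2) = (g - 2)*(g - 1)*(g^2 - 1) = (g - 2)*(g - 1)*(g + 1)*(g - 1)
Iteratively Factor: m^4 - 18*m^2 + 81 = (m + 3)*(m^3 - 3*m^2 - 9*m + 27) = (m + 3)^2*(m^2 - 6*m + 9) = (m - 3)*(m + 3)^2*(m - 3)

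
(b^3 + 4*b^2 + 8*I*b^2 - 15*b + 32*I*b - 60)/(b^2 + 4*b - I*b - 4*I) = (b^2 + 8*I*b - 15)/(b - I)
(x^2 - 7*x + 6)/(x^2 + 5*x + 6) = (x^2 - 7*x + 6)/(x^2 + 5*x + 6)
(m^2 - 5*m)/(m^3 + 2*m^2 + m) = (m - 5)/(m^2 + 2*m + 1)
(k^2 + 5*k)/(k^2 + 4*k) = (k + 5)/(k + 4)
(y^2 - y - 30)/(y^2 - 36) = (y + 5)/(y + 6)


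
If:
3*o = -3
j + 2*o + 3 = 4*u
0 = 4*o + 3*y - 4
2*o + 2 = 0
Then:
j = 4*u - 1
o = -1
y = 8/3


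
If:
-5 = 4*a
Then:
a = -5/4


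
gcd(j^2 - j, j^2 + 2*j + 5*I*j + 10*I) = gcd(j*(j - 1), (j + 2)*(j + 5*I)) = 1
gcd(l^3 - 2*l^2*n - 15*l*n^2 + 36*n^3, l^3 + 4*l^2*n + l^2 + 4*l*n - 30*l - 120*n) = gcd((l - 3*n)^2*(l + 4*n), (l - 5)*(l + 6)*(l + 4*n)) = l + 4*n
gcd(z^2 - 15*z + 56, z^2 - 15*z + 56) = z^2 - 15*z + 56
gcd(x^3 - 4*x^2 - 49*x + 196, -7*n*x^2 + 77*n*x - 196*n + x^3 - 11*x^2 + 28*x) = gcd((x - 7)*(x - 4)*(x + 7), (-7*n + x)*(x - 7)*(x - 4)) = x^2 - 11*x + 28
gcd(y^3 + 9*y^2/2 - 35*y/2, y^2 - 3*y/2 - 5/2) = y - 5/2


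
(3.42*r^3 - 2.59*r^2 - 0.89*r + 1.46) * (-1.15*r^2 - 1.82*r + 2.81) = -3.933*r^5 - 3.2459*r^4 + 15.3475*r^3 - 7.3371*r^2 - 5.1581*r + 4.1026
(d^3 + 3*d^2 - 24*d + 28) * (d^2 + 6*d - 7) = d^5 + 9*d^4 - 13*d^3 - 137*d^2 + 336*d - 196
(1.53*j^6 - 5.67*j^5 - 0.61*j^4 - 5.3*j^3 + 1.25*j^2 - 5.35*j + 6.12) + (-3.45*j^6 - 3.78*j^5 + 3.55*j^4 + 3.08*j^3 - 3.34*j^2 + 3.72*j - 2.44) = -1.92*j^6 - 9.45*j^5 + 2.94*j^4 - 2.22*j^3 - 2.09*j^2 - 1.63*j + 3.68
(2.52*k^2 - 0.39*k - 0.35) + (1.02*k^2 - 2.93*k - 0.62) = 3.54*k^2 - 3.32*k - 0.97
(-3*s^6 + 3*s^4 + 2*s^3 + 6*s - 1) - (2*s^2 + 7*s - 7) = -3*s^6 + 3*s^4 + 2*s^3 - 2*s^2 - s + 6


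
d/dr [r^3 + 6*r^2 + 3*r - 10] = 3*r^2 + 12*r + 3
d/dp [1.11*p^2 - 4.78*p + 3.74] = 2.22*p - 4.78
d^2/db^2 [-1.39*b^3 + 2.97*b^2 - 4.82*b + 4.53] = 5.94 - 8.34*b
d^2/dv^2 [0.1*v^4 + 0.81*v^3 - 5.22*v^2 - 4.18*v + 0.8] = 1.2*v^2 + 4.86*v - 10.44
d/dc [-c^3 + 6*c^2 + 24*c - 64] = -3*c^2 + 12*c + 24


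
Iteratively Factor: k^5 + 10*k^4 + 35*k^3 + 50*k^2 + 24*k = (k + 3)*(k^4 + 7*k^3 + 14*k^2 + 8*k) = k*(k + 3)*(k^3 + 7*k^2 + 14*k + 8) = k*(k + 2)*(k + 3)*(k^2 + 5*k + 4) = k*(k + 2)*(k + 3)*(k + 4)*(k + 1)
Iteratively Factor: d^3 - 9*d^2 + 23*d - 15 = (d - 5)*(d^2 - 4*d + 3) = (d - 5)*(d - 1)*(d - 3)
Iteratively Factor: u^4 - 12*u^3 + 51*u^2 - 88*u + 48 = (u - 4)*(u^3 - 8*u^2 + 19*u - 12) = (u - 4)*(u - 1)*(u^2 - 7*u + 12) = (u - 4)^2*(u - 1)*(u - 3)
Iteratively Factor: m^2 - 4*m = (m - 4)*(m)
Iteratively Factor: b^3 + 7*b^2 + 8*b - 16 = (b + 4)*(b^2 + 3*b - 4) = (b + 4)^2*(b - 1)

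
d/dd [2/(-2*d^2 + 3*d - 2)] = 2*(4*d - 3)/(2*d^2 - 3*d + 2)^2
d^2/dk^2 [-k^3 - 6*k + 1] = -6*k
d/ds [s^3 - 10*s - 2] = 3*s^2 - 10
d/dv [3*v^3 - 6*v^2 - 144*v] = 9*v^2 - 12*v - 144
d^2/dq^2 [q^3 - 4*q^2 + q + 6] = 6*q - 8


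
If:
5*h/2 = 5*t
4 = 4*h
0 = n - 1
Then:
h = 1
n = 1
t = 1/2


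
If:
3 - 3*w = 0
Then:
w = 1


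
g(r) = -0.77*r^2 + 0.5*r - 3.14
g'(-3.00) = 5.12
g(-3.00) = -11.57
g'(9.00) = -13.36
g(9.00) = -61.01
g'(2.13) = -2.78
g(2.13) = -5.57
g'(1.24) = -1.41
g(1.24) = -3.70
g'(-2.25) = 3.96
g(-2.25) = -8.16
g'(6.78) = -9.94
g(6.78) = -35.15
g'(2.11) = -2.75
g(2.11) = -5.51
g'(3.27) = -4.54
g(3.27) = -9.74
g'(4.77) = -6.85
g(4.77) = -18.27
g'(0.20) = 0.19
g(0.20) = -3.07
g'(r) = 0.5 - 1.54*r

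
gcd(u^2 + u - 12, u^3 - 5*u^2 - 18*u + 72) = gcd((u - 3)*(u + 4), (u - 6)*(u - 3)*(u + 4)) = u^2 + u - 12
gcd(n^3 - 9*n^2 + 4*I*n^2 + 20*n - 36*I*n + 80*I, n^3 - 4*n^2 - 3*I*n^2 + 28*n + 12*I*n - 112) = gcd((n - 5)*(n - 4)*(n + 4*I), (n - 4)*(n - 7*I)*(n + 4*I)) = n^2 + n*(-4 + 4*I) - 16*I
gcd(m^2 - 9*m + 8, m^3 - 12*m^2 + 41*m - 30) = m - 1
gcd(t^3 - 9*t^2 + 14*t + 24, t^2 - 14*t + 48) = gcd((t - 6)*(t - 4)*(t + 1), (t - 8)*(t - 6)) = t - 6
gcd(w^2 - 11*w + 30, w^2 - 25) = w - 5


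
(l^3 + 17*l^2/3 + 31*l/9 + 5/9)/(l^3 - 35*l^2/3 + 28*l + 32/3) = (3*l^2 + 16*l + 5)/(3*(l^2 - 12*l + 32))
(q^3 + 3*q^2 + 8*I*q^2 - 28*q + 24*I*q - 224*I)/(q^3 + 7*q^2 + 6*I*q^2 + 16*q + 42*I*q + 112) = (q - 4)/(q - 2*I)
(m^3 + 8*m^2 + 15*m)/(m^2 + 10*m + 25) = m*(m + 3)/(m + 5)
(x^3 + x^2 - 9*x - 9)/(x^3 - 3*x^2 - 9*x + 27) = (x + 1)/(x - 3)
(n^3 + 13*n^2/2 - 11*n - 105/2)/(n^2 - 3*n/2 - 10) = (n^2 + 4*n - 21)/(n - 4)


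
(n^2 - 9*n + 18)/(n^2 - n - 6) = (n - 6)/(n + 2)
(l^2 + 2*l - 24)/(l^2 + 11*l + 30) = (l - 4)/(l + 5)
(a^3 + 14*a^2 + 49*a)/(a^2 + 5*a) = (a^2 + 14*a + 49)/(a + 5)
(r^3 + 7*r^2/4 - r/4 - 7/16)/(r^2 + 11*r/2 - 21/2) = (16*r^3 + 28*r^2 - 4*r - 7)/(8*(2*r^2 + 11*r - 21))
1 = 1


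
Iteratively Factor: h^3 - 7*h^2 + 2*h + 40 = (h - 4)*(h^2 - 3*h - 10) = (h - 4)*(h + 2)*(h - 5)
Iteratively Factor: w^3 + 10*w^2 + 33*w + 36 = (w + 3)*(w^2 + 7*w + 12) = (w + 3)*(w + 4)*(w + 3)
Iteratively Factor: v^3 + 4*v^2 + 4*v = (v + 2)*(v^2 + 2*v) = (v + 2)^2*(v)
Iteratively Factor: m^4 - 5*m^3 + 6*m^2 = (m)*(m^3 - 5*m^2 + 6*m) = m^2*(m^2 - 5*m + 6) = m^2*(m - 3)*(m - 2)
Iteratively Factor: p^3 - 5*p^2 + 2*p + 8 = (p + 1)*(p^2 - 6*p + 8) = (p - 4)*(p + 1)*(p - 2)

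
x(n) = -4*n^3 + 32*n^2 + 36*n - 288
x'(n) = -12*n^2 + 64*n + 36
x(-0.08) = -290.67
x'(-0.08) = 30.80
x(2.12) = -105.97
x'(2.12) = 117.75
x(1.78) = -145.09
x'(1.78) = 111.90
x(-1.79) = -226.97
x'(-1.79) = -117.01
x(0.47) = -264.43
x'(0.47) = 63.43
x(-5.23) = 971.24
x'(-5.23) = -626.95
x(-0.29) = -295.65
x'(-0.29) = 16.43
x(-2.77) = -57.17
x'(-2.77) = -233.35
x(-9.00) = 4896.00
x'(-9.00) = -1512.00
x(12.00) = -2160.00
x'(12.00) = -924.00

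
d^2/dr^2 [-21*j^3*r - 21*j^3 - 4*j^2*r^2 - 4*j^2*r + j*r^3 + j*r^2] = 2*j*(-4*j + 3*r + 1)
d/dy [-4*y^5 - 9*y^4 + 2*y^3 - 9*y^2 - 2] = 2*y*(-10*y^3 - 18*y^2 + 3*y - 9)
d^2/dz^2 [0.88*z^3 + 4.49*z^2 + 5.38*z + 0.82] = 5.28*z + 8.98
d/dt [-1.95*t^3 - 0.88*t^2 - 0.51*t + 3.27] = -5.85*t^2 - 1.76*t - 0.51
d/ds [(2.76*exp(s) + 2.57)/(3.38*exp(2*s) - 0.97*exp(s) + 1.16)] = (-9.3288*exp(2*s) - 17.3732*exp(s) + 5.6945)*exp(s)/(11.4244*exp(4*s) - 6.5572*exp(3*s) + 8.7825*exp(2*s) - 2.2504*exp(s) + 1.3456)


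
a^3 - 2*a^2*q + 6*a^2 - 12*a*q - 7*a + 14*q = (a - 1)*(a + 7)*(a - 2*q)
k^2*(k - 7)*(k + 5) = k^4 - 2*k^3 - 35*k^2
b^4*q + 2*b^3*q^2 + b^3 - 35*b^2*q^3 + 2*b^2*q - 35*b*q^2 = b*(b - 5*q)*(b + 7*q)*(b*q + 1)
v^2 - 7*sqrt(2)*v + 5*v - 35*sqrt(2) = (v + 5)*(v - 7*sqrt(2))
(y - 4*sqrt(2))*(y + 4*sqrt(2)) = y^2 - 32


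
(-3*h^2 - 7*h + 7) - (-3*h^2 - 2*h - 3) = 10 - 5*h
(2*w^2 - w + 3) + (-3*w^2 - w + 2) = -w^2 - 2*w + 5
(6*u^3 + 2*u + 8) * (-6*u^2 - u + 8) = -36*u^5 - 6*u^4 + 36*u^3 - 50*u^2 + 8*u + 64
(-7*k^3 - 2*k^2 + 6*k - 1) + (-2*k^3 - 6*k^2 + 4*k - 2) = -9*k^3 - 8*k^2 + 10*k - 3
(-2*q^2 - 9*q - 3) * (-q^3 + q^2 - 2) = 2*q^5 + 7*q^4 - 6*q^3 + q^2 + 18*q + 6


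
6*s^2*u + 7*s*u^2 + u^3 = u*(s + u)*(6*s + u)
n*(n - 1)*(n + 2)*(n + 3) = n^4 + 4*n^3 + n^2 - 6*n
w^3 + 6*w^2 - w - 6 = (w - 1)*(w + 1)*(w + 6)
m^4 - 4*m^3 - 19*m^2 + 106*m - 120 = (m - 4)*(m - 3)*(m - 2)*(m + 5)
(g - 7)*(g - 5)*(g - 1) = g^3 - 13*g^2 + 47*g - 35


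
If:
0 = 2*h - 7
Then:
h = 7/2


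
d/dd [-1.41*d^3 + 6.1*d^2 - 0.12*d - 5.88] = -4.23*d^2 + 12.2*d - 0.12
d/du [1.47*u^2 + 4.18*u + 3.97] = 2.94*u + 4.18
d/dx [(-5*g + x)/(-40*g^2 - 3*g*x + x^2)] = (-40*g^2 - 3*g*x + x^2 - (3*g - 2*x)*(5*g - x))/(40*g^2 + 3*g*x - x^2)^2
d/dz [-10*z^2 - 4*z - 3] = -20*z - 4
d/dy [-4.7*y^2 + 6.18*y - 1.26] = 6.18 - 9.4*y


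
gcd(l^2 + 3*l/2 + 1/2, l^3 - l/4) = l + 1/2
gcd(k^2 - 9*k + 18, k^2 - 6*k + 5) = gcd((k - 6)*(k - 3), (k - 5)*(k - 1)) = 1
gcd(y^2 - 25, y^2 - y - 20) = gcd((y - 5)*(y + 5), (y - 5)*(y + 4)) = y - 5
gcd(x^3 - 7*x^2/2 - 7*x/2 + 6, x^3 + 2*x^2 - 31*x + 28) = x^2 - 5*x + 4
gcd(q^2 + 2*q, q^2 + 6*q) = q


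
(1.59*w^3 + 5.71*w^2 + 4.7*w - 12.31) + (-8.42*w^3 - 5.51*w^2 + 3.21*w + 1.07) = -6.83*w^3 + 0.2*w^2 + 7.91*w - 11.24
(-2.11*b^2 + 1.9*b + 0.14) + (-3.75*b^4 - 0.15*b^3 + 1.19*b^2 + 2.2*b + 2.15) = -3.75*b^4 - 0.15*b^3 - 0.92*b^2 + 4.1*b + 2.29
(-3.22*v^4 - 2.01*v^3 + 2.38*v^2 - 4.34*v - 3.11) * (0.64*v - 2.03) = -2.0608*v^5 + 5.2502*v^4 + 5.6035*v^3 - 7.609*v^2 + 6.8198*v + 6.3133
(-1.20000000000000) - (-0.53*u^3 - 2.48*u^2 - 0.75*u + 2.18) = 0.53*u^3 + 2.48*u^2 + 0.75*u - 3.38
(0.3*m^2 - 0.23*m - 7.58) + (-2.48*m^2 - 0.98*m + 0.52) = -2.18*m^2 - 1.21*m - 7.06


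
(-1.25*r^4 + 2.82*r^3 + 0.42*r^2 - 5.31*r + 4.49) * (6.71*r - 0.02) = -8.3875*r^5 + 18.9472*r^4 + 2.7618*r^3 - 35.6385*r^2 + 30.2341*r - 0.0898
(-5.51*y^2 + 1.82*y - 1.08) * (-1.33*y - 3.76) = 7.3283*y^3 + 18.297*y^2 - 5.4068*y + 4.0608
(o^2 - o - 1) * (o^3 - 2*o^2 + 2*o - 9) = o^5 - 3*o^4 + 3*o^3 - 9*o^2 + 7*o + 9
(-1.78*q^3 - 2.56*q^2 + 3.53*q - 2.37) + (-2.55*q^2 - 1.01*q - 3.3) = -1.78*q^3 - 5.11*q^2 + 2.52*q - 5.67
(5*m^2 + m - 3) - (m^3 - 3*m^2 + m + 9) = -m^3 + 8*m^2 - 12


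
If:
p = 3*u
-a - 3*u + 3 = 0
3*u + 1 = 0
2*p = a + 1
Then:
No Solution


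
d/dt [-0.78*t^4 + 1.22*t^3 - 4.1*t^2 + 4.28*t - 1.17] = -3.12*t^3 + 3.66*t^2 - 8.2*t + 4.28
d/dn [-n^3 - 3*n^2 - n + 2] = -3*n^2 - 6*n - 1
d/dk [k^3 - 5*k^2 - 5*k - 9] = 3*k^2 - 10*k - 5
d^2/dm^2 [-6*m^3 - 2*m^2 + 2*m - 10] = -36*m - 4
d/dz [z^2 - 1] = 2*z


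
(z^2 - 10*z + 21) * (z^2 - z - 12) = z^4 - 11*z^3 + 19*z^2 + 99*z - 252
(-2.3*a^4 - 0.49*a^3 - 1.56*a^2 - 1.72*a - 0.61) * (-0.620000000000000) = 1.426*a^4 + 0.3038*a^3 + 0.9672*a^2 + 1.0664*a + 0.3782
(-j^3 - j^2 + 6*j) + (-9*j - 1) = -j^3 - j^2 - 3*j - 1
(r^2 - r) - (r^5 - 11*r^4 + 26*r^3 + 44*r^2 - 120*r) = -r^5 + 11*r^4 - 26*r^3 - 43*r^2 + 119*r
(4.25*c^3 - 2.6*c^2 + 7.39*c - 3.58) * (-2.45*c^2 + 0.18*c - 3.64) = -10.4125*c^5 + 7.135*c^4 - 34.0435*c^3 + 19.5652*c^2 - 27.544*c + 13.0312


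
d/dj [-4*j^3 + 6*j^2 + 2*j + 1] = -12*j^2 + 12*j + 2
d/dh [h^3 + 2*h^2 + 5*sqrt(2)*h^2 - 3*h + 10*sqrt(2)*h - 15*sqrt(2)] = 3*h^2 + 4*h + 10*sqrt(2)*h - 3 + 10*sqrt(2)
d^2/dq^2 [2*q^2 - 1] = 4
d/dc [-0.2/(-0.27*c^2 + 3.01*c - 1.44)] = (0.602 - 0.108*c)/(0.27*c^2 - 3.01*c + 1.44)^2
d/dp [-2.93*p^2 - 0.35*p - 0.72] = -5.86*p - 0.35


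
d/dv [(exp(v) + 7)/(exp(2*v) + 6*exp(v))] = (-exp(2*v) - 14*exp(v) - 42)*exp(-v)/(exp(2*v) + 12*exp(v) + 36)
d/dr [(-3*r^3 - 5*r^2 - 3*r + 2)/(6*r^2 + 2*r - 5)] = (-18*r^4 - 12*r^3 + 53*r^2 + 26*r + 11)/(36*r^4 + 24*r^3 - 56*r^2 - 20*r + 25)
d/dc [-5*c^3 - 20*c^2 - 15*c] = -15*c^2 - 40*c - 15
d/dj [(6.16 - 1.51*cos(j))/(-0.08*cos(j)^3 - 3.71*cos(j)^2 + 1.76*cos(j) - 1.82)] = (0.2416*cos(j)^3 + 4.1237*cos(j)^2 - 45.7072*cos(j) + 8.0934)*sin(j)/(0.0064*cos(j)^6 + 0.5936*cos(j)^5 + 13.4825*cos(j)^4 - 12.768*cos(j)^3 + 16.602*cos(j)^2 - 6.4064*cos(j) + 3.3124)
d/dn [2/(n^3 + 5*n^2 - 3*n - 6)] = 2*(-3*n^2 - 10*n + 3)/(n^3 + 5*n^2 - 3*n - 6)^2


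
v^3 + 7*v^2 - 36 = (v - 2)*(v + 3)*(v + 6)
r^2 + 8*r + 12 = (r + 2)*(r + 6)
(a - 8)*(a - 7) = a^2 - 15*a + 56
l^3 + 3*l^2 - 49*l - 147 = (l - 7)*(l + 3)*(l + 7)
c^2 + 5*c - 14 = (c - 2)*(c + 7)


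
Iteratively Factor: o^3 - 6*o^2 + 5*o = (o - 5)*(o^2 - o) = o*(o - 5)*(o - 1)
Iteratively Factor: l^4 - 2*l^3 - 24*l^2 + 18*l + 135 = (l + 3)*(l^3 - 5*l^2 - 9*l + 45) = (l - 3)*(l + 3)*(l^2 - 2*l - 15) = (l - 5)*(l - 3)*(l + 3)*(l + 3)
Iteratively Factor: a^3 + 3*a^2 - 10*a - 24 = (a + 4)*(a^2 - a - 6) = (a - 3)*(a + 4)*(a + 2)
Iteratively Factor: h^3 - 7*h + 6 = (h - 2)*(h^2 + 2*h - 3) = (h - 2)*(h + 3)*(h - 1)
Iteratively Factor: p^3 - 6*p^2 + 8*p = (p - 2)*(p^2 - 4*p) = (p - 4)*(p - 2)*(p)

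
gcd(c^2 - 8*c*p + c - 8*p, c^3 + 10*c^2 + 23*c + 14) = c + 1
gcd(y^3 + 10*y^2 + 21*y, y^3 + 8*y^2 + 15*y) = y^2 + 3*y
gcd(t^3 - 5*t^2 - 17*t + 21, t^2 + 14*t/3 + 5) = t + 3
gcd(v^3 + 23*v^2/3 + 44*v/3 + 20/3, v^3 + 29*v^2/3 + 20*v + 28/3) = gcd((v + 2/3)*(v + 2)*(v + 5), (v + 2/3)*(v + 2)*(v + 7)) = v^2 + 8*v/3 + 4/3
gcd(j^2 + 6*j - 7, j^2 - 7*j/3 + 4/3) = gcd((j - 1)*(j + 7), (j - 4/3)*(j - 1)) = j - 1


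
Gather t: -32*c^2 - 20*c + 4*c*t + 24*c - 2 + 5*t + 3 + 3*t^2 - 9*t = -32*c^2 + 4*c + 3*t^2 + t*(4*c - 4) + 1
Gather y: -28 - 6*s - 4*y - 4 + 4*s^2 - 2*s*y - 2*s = 4*s^2 - 8*s + y*(-2*s - 4) - 32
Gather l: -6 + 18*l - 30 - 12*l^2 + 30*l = -12*l^2 + 48*l - 36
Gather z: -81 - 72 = -153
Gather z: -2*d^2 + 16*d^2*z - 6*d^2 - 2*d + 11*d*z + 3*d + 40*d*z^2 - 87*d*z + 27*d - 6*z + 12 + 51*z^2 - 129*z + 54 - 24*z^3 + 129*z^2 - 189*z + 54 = -8*d^2 + 28*d - 24*z^3 + z^2*(40*d + 180) + z*(16*d^2 - 76*d - 324) + 120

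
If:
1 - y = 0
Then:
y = 1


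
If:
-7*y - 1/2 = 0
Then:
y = -1/14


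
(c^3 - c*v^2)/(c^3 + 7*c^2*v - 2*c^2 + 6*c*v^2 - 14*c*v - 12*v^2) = c*(c - v)/(c^2 + 6*c*v - 2*c - 12*v)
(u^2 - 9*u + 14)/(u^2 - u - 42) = (u - 2)/(u + 6)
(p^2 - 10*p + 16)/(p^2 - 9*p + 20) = (p^2 - 10*p + 16)/(p^2 - 9*p + 20)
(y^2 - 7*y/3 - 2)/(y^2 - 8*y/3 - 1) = (3*y + 2)/(3*y + 1)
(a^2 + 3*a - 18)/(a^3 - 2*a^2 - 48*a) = (a - 3)/(a*(a - 8))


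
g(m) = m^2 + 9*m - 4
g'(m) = 2*m + 9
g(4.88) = 63.73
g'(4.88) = 18.76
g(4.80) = 62.24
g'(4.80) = 18.60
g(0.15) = -2.63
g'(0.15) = 9.30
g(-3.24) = -22.66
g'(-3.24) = 2.52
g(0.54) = 1.15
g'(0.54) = 10.08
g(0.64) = 2.17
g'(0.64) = 10.28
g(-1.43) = -14.83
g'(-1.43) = 6.14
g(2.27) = 21.58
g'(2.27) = 13.54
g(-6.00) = -22.00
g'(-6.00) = -3.00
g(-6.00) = -22.00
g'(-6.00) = -3.00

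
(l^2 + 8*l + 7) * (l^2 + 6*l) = l^4 + 14*l^3 + 55*l^2 + 42*l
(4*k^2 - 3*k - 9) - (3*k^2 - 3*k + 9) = k^2 - 18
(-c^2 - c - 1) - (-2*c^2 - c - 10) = c^2 + 9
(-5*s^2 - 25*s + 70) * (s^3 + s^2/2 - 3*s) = -5*s^5 - 55*s^4/2 + 145*s^3/2 + 110*s^2 - 210*s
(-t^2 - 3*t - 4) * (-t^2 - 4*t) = t^4 + 7*t^3 + 16*t^2 + 16*t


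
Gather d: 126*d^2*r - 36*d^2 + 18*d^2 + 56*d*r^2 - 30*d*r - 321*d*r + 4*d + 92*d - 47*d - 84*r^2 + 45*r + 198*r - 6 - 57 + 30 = d^2*(126*r - 18) + d*(56*r^2 - 351*r + 49) - 84*r^2 + 243*r - 33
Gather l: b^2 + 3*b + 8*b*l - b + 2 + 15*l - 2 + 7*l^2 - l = b^2 + 2*b + 7*l^2 + l*(8*b + 14)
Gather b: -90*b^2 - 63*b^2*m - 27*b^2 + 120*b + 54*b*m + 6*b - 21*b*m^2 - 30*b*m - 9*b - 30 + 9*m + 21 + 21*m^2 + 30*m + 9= b^2*(-63*m - 117) + b*(-21*m^2 + 24*m + 117) + 21*m^2 + 39*m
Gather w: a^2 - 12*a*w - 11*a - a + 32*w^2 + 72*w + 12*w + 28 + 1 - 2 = a^2 - 12*a + 32*w^2 + w*(84 - 12*a) + 27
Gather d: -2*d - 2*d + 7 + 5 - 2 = 10 - 4*d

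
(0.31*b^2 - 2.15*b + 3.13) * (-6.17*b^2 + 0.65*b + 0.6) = -1.9127*b^4 + 13.467*b^3 - 20.5236*b^2 + 0.7445*b + 1.878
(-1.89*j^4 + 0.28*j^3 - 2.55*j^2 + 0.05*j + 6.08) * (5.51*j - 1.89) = -10.4139*j^5 + 5.1149*j^4 - 14.5797*j^3 + 5.095*j^2 + 33.4063*j - 11.4912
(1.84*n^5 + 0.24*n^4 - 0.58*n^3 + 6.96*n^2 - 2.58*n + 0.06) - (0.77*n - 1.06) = 1.84*n^5 + 0.24*n^4 - 0.58*n^3 + 6.96*n^2 - 3.35*n + 1.12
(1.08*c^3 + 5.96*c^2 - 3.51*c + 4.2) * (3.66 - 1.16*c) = -1.2528*c^4 - 2.9608*c^3 + 25.8852*c^2 - 17.7186*c + 15.372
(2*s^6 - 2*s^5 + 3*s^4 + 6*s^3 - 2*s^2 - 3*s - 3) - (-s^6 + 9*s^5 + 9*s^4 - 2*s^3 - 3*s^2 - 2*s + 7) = 3*s^6 - 11*s^5 - 6*s^4 + 8*s^3 + s^2 - s - 10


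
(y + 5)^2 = y^2 + 10*y + 25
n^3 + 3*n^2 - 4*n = n*(n - 1)*(n + 4)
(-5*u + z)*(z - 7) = -5*u*z + 35*u + z^2 - 7*z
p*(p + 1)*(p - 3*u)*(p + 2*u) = p^4 - p^3*u + p^3 - 6*p^2*u^2 - p^2*u - 6*p*u^2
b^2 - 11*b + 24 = (b - 8)*(b - 3)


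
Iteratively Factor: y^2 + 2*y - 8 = (y + 4)*(y - 2)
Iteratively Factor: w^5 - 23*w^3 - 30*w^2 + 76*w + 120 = (w - 5)*(w^4 + 5*w^3 + 2*w^2 - 20*w - 24) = (w - 5)*(w + 2)*(w^3 + 3*w^2 - 4*w - 12) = (w - 5)*(w + 2)^2*(w^2 + w - 6) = (w - 5)*(w - 2)*(w + 2)^2*(w + 3)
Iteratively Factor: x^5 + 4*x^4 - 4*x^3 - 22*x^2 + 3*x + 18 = (x - 2)*(x^4 + 6*x^3 + 8*x^2 - 6*x - 9) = (x - 2)*(x + 3)*(x^3 + 3*x^2 - x - 3) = (x - 2)*(x + 3)^2*(x^2 - 1) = (x - 2)*(x + 1)*(x + 3)^2*(x - 1)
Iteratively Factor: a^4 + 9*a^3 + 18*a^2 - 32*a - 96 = (a - 2)*(a^3 + 11*a^2 + 40*a + 48) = (a - 2)*(a + 4)*(a^2 + 7*a + 12) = (a - 2)*(a + 4)^2*(a + 3)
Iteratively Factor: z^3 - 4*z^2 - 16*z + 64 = (z - 4)*(z^2 - 16) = (z - 4)^2*(z + 4)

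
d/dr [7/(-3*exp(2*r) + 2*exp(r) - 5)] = (42*exp(r) - 14)*exp(r)/(3*exp(2*r) - 2*exp(r) + 5)^2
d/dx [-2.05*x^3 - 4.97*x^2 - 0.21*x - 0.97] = -6.15*x^2 - 9.94*x - 0.21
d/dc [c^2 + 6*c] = 2*c + 6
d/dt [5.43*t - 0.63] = 5.43000000000000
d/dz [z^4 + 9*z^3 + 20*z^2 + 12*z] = 4*z^3 + 27*z^2 + 40*z + 12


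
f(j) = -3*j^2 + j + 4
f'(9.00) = -53.00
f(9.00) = -230.00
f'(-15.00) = 91.00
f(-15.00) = -686.00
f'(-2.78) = 17.68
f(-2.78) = -21.97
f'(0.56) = -2.36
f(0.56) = 3.62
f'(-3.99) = 24.94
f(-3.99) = -47.75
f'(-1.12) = 7.72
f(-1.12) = -0.88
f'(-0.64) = 4.84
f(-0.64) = 2.13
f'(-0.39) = 3.34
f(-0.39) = 3.15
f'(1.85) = -10.10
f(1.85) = -4.42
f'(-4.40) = 27.40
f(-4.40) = -58.48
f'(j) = 1 - 6*j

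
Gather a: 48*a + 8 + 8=48*a + 16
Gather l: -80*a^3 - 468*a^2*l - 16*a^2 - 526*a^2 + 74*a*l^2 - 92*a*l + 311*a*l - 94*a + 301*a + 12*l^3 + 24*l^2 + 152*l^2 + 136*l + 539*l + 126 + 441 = -80*a^3 - 542*a^2 + 207*a + 12*l^3 + l^2*(74*a + 176) + l*(-468*a^2 + 219*a + 675) + 567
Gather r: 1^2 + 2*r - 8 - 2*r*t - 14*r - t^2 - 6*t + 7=r*(-2*t - 12) - t^2 - 6*t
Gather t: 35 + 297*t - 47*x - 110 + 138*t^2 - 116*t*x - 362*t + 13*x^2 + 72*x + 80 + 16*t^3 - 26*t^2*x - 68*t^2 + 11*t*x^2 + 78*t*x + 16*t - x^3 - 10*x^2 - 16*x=16*t^3 + t^2*(70 - 26*x) + t*(11*x^2 - 38*x - 49) - x^3 + 3*x^2 + 9*x + 5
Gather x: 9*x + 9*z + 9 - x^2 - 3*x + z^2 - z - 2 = -x^2 + 6*x + z^2 + 8*z + 7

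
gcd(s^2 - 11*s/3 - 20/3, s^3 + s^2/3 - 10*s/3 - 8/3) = s + 4/3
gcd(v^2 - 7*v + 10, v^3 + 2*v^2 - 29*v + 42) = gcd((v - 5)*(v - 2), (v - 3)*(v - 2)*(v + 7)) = v - 2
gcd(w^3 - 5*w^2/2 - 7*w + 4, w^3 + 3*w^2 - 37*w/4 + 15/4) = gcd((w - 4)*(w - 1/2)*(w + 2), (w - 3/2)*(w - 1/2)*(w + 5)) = w - 1/2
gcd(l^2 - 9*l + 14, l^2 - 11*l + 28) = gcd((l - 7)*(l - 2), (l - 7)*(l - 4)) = l - 7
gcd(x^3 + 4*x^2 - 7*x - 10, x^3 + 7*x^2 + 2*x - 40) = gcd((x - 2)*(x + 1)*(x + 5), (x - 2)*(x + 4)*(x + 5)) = x^2 + 3*x - 10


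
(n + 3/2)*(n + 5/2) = n^2 + 4*n + 15/4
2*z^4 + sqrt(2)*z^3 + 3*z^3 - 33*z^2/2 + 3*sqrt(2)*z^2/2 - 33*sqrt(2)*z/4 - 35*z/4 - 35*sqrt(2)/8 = (z - 5/2)*(z + 7/2)*(sqrt(2)*z + 1)*(sqrt(2)*z + sqrt(2)/2)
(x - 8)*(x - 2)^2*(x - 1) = x^4 - 13*x^3 + 48*x^2 - 68*x + 32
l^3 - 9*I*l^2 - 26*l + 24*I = (l - 4*I)*(l - 3*I)*(l - 2*I)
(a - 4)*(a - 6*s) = a^2 - 6*a*s - 4*a + 24*s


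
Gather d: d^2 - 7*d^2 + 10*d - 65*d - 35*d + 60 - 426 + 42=-6*d^2 - 90*d - 324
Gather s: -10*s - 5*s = -15*s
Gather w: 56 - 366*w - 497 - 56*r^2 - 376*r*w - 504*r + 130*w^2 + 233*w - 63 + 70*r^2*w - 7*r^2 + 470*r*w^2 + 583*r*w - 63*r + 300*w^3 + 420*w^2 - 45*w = -63*r^2 - 567*r + 300*w^3 + w^2*(470*r + 550) + w*(70*r^2 + 207*r - 178) - 504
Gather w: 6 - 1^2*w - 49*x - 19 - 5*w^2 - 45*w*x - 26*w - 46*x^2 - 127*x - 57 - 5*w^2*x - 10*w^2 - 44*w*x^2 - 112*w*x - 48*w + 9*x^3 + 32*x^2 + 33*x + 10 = w^2*(-5*x - 15) + w*(-44*x^2 - 157*x - 75) + 9*x^3 - 14*x^2 - 143*x - 60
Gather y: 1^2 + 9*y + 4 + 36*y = 45*y + 5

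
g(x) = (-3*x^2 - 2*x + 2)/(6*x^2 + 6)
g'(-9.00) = 0.01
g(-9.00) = -0.45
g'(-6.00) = 0.02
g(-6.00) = -0.42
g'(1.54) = -0.19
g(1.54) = -0.41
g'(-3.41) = 0.06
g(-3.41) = -0.34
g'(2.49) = -0.05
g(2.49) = -0.50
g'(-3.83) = 0.04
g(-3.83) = -0.37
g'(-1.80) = 0.21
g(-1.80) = -0.16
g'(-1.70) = 0.23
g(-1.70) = -0.14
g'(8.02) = 0.00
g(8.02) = -0.53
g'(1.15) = -0.34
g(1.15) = -0.31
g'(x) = -12*x*(-3*x^2 - 2*x + 2)/(6*x^2 + 6)^2 + (-6*x - 2)/(6*x^2 + 6)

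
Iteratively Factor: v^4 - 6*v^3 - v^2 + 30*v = (v)*(v^3 - 6*v^2 - v + 30) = v*(v - 3)*(v^2 - 3*v - 10) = v*(v - 5)*(v - 3)*(v + 2)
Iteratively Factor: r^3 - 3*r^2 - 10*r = (r - 5)*(r^2 + 2*r) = (r - 5)*(r + 2)*(r)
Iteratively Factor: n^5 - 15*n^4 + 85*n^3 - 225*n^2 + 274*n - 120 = (n - 5)*(n^4 - 10*n^3 + 35*n^2 - 50*n + 24) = (n - 5)*(n - 4)*(n^3 - 6*n^2 + 11*n - 6) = (n - 5)*(n - 4)*(n - 3)*(n^2 - 3*n + 2) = (n - 5)*(n - 4)*(n - 3)*(n - 2)*(n - 1)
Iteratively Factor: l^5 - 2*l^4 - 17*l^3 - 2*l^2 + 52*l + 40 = (l - 5)*(l^4 + 3*l^3 - 2*l^2 - 12*l - 8) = (l - 5)*(l + 2)*(l^3 + l^2 - 4*l - 4) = (l - 5)*(l + 2)^2*(l^2 - l - 2) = (l - 5)*(l + 1)*(l + 2)^2*(l - 2)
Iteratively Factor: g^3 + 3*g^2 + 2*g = (g + 1)*(g^2 + 2*g) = g*(g + 1)*(g + 2)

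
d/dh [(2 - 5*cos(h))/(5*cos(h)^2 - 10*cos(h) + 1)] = 5*(-5*cos(h)^2 + 4*cos(h) - 3)*sin(h)/(5*sin(h)^2 + 10*cos(h) - 6)^2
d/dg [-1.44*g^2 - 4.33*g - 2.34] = -2.88*g - 4.33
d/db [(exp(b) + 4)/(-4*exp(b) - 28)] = -3*exp(b)/(4*(exp(b) + 7)^2)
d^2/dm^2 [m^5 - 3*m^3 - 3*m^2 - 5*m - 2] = 20*m^3 - 18*m - 6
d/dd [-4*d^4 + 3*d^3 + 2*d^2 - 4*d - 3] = -16*d^3 + 9*d^2 + 4*d - 4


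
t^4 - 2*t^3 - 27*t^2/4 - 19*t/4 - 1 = (t - 4)*(t + 1/2)^2*(t + 1)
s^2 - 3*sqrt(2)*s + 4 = (s - 2*sqrt(2))*(s - sqrt(2))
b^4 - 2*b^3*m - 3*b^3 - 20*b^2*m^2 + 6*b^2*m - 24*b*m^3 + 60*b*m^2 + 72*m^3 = (b - 3)*(b - 6*m)*(b + 2*m)^2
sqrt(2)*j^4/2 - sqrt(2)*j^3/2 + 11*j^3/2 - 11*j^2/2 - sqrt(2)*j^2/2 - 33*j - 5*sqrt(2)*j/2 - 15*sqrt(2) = (j - 3)*(j + sqrt(2)/2)*(j + 5*sqrt(2))*(sqrt(2)*j/2 + sqrt(2))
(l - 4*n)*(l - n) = l^2 - 5*l*n + 4*n^2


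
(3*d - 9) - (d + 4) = 2*d - 13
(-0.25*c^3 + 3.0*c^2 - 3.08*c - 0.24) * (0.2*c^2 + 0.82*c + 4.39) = -0.05*c^5 + 0.395*c^4 + 0.7465*c^3 + 10.5964*c^2 - 13.718*c - 1.0536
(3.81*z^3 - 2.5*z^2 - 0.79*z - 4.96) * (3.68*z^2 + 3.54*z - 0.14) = 14.0208*z^5 + 4.2874*z^4 - 12.2906*z^3 - 20.6994*z^2 - 17.4478*z + 0.6944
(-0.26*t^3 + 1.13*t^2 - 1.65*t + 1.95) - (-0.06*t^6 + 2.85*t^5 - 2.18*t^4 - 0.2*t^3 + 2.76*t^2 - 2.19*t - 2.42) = 0.06*t^6 - 2.85*t^5 + 2.18*t^4 - 0.06*t^3 - 1.63*t^2 + 0.54*t + 4.37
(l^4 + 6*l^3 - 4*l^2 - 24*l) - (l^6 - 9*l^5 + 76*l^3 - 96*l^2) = -l^6 + 9*l^5 + l^4 - 70*l^3 + 92*l^2 - 24*l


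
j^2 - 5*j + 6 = (j - 3)*(j - 2)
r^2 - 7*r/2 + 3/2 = (r - 3)*(r - 1/2)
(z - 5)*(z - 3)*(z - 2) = z^3 - 10*z^2 + 31*z - 30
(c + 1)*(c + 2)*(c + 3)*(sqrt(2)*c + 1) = sqrt(2)*c^4 + c^3 + 6*sqrt(2)*c^3 + 6*c^2 + 11*sqrt(2)*c^2 + 6*sqrt(2)*c + 11*c + 6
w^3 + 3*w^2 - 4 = (w - 1)*(w + 2)^2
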